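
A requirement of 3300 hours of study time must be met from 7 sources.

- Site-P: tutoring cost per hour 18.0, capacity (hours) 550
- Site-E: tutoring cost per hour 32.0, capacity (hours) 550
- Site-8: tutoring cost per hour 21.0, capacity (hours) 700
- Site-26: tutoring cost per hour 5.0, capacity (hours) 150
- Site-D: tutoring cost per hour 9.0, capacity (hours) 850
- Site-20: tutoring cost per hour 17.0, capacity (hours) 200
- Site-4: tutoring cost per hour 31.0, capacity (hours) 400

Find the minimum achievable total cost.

63200

Cheapest first:
Site-26 at 5.0: take all 150 hours → 3150 still needed.
Site-D (9.0): use full 850 → 2300 hours to go.
Site-20 at 17.0: take all 200 hours → 2100 still needed.
Take 550 from Site-P at 18.0 → need 1550 more.
Site-8 (21.0): use full 700 → 850 hours to go.
Site-4 (31.0): use full 400 → 450 hours to go.
Site-E at 32.0: take 450 of its 550 → requirement met.
Cost = 150×5.0 + 850×9.0 + 200×17.0 + 550×18.0 + 700×21.0 + 400×31.0 + 450×32.0 = 63200.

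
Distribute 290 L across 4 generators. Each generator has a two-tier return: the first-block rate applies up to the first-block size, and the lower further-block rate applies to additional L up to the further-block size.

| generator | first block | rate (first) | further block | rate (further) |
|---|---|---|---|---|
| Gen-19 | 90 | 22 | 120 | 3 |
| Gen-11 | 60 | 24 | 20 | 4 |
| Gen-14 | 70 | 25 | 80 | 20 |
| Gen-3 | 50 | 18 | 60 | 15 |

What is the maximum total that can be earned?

Rank every tier by rate: Gen-14/first 25 > Gen-11/first 24 > Gen-19/first 22 > Gen-14/second 20 > Gen-3/first 18 > Gen-3/second 15 > Gen-11/second 4 > Gen-19/second 3.
Fill Gen-14 first block (70 at 25) → 220 left.
Gen-11 first at 24: fill all 60 → 160 left.
Gen-19/first (22): +90 → 70 left.
Gen-14/second: +70 of 80 at 20; pool empty.
Total = 25×70 + 24×60 + 22×90 + 20×70 = 6570.

6570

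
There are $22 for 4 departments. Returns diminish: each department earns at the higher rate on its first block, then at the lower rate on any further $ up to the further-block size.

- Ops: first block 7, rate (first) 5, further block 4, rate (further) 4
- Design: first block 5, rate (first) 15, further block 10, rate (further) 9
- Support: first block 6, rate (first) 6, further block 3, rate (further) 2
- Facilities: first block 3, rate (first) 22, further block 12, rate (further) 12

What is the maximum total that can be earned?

303

Order all 8 blocks by rate: Facilities/tier1 22 > Design/tier1 15 > Facilities/tier2 12 > Design/tier2 9 > Support/tier1 6 > Ops/tier1 5 > Ops/tier2 4 > Support/tier2 2.
Facilities tier1 at 22: fill all 3 ; 19 left.
Design tier1 at 15: fill all 5 ; 14 left.
Facilities tier2 at 12: fill all 12 ; 2 left.
Design/tier2: +2 of 10 at 9; pool empty.
Total = 22×3 + 15×5 + 12×12 + 9×2 = 303.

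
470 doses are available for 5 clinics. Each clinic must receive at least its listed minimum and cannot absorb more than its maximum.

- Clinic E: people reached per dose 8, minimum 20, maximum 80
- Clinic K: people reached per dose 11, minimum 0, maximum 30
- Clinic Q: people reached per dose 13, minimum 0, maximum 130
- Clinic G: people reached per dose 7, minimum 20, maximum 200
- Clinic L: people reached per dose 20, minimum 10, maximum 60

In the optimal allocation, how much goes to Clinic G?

170

Meeting every minimum uses 20+0+0+20+10 = 50 doses, leaving 420.
Rank by people reached per dose: Clinic L 20 > Clinic Q 13 > Clinic K 11 > Clinic E 8 > Clinic G 7.
Clinic L: +50 to 60 (cap) ; 370 left.
Clinic Q takes 130 more to reach its cap of 130 ; 240 left.
Give Clinic K 30 more to hit its cap of 30 ; 210 left.
Clinic E takes 60 more to reach its cap of 80 ; 150 left.
Clinic G has room for 180 more but only 150 remain, so it gets 170.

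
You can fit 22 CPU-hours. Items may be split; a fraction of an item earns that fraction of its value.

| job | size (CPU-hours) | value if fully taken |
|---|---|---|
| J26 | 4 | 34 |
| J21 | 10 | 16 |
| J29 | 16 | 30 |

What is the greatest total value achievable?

67.2

Sort by value density: J26 34/4≈8.5, J29 30/16≈1.88, J21 16/10≈1.6.
All 4 CPU-hours of J26 fit (value 34) — 18 remain.
J29: take in full, 16 CPU-hours for value 30 — 2 left.
Fill the last 2 CPU-hours with part of J21: 2/10 of it earns 3.2.
Total value = 67.2.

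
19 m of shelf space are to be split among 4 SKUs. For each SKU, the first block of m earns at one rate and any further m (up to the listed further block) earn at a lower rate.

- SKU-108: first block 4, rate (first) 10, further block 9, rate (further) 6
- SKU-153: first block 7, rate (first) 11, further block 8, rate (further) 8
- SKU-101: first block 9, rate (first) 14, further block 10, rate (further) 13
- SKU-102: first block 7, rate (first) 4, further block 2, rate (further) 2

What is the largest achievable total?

Treat each block as its own option and order by rate: SKU-101/tier1 14 > SKU-101/tier2 13 > SKU-153/tier1 11 > SKU-108/tier1 10 > SKU-153/tier2 8 > SKU-108/tier2 6 > SKU-102/tier1 4 > SKU-102/tier2 2.
SKU-101 tier1 at 14: fill all 9 ; 10 left.
SKU-101 tier2 at 13: fill all 10 ; 0 left.
Total = 14×9 + 13×10 = 256.

256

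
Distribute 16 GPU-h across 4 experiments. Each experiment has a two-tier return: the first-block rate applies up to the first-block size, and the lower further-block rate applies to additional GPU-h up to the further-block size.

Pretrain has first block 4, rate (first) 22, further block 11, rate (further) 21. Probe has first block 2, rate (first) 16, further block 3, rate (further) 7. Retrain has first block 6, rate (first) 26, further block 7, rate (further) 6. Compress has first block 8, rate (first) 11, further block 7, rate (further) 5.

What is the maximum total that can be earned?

Order all 8 blocks by rate: Retrain/T1 26 > Pretrain/T1 22 > Pretrain/T2 21 > Probe/T1 16 > Compress/T1 11 > Probe/T2 7 > Retrain/T2 6 > Compress/T2 5.
Retrain/T1 (26): +6 → 10 left.
Fill Pretrain T1 block (4 at 22) → 6 left.
Pretrain T2 at 21: only 6 left, fill 6.
Total = 26×6 + 22×4 + 21×6 = 370.

370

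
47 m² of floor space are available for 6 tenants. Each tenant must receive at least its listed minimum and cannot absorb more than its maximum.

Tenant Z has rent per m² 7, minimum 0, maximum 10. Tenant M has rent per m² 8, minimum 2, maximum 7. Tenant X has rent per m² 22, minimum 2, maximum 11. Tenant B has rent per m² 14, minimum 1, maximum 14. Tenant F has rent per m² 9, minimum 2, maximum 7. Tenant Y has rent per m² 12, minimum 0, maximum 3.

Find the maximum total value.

628

Meeting every minimum uses 0+2+2+1+2+0 = 7 m², leaving 40.
Order the tenants by rent per m²: Tenant X 22 > Tenant B 14 > Tenant Y 12 > Tenant F 9 > Tenant M 8 > Tenant Z 7.
Tenant X takes 9 more to reach its cap of 11 ; 31 left.
Tenant B: +13 to 14 (cap) ; 18 left.
Give Tenant Y 3 more to hit its cap of 3 ; 15 left.
Tenant F takes 5 more to reach its cap of 7 ; 10 left.
Tenant M takes 5 more to reach its cap of 7 ; 5 left.
Only 5 left; Tenant Z takes them to reach 5.
Total = 7×5 + 8×7 + 22×11 + 14×14 + 9×7 + 12×3 = 628.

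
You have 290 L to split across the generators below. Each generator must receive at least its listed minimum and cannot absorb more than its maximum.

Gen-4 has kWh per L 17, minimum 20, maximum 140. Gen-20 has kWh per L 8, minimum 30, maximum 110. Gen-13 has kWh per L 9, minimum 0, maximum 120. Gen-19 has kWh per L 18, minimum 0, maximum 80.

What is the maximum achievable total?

Meeting every minimum uses 20+30+0+0 = 50 L, leaving 240.
Order the generators by kWh per L: Gen-19 18 > Gen-4 17 > Gen-13 9 > Gen-20 8.
Give Gen-19 80 more to hit its cap of 80 — 160 left.
Gen-4 takes 120 more to reach its cap of 140 — 40 left.
Only 40 left; Gen-13 takes them to reach 40.
Total = 17×140 + 8×30 + 9×40 + 18×80 = 4420.

4420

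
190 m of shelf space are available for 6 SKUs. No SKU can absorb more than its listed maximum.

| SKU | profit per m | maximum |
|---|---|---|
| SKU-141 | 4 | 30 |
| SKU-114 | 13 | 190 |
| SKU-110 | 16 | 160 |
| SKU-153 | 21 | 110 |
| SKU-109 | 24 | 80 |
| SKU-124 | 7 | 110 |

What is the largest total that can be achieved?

Highest profit per m first: SKU-109 24 > SKU-153 21 > SKU-110 16 > SKU-114 13 > SKU-124 7 > SKU-141 4.
Give SKU-109 80 to hit its cap of 80 ; 110 left.
SKU-153 takes 110 to reach its cap of 110 ; 0 left.
Total = 21×110 + 24×80 = 4230.

4230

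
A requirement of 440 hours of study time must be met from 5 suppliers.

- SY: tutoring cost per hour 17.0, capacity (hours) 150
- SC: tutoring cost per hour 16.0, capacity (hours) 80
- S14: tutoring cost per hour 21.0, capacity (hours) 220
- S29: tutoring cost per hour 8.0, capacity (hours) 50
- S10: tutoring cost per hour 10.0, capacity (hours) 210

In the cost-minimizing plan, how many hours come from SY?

Use suppliers in increasing cost order.
S29 at 8.0: take all 50 hours — 390 still needed.
S10 at 10.0: take all 210 hours — 180 still needed.
Take 80 from SC at 16.0 — need 100 more.
Take 100 from SY at 17.0 to finish.
S14: unused.

100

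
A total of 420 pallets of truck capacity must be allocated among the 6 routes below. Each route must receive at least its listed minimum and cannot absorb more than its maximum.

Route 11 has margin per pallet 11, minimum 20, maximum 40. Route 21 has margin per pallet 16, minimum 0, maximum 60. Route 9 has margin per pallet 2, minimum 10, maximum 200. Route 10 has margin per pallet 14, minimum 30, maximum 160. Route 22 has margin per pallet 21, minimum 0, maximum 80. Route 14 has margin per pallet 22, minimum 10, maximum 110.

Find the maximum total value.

Meeting every minimum uses 20+0+10+30+0+10 = 70 pallets, leaving 350.
Highest margin per pallet first: Route 14 22 > Route 22 21 > Route 21 16 > Route 10 14 > Route 11 11 > Route 9 2.
Give Route 14 100 more to hit its cap of 110 ; 250 left.
Route 22 takes 80 more to reach its cap of 80 ; 170 left.
Give Route 21 60 more to hit its cap of 60 ; 110 left.
Route 10 has room for 130 more but only 110 remain, so it gets 140.
Total = 11×20 + 16×60 + 2×10 + 14×140 + 21×80 + 22×110 = 7260.

7260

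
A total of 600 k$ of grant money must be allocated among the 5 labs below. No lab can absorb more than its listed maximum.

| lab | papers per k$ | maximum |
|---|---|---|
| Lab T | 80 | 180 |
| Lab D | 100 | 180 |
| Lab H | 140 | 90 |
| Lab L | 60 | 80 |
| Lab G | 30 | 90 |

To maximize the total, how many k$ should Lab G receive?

Highest papers per k$ first: Lab H 140 > Lab D 100 > Lab T 80 > Lab L 60 > Lab G 30.
Lab H takes 90 to reach its cap of 90 — 510 left.
Lab D takes 180 to reach its cap of 180 — 330 left.
Give Lab T 180 to hit its cap of 180 — 150 left.
Lab L: +80 to 80 (cap) — 70 left.
Only 70 left; Lab G takes them to reach 70.

70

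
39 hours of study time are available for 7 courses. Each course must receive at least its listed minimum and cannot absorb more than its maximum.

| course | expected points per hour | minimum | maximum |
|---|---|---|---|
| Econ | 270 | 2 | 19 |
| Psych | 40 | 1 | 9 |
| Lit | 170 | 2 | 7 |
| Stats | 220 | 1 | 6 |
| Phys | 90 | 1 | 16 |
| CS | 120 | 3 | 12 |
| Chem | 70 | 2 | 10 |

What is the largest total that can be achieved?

8270

Meeting every minimum uses 2+1+2+1+1+3+2 = 12 hours, leaving 27.
Rank by expected points per hour: Econ 270 > Stats 220 > Lit 170 > CS 120 > Phys 90 > Chem 70 > Psych 40.
Econ takes 17 more to reach its cap of 19 ; 10 left.
Stats takes 5 more to reach its cap of 6 ; 5 left.
Lit: +5 to 7 (cap) ; 0 left.
Total = 270×19 + 40×1 + 170×7 + 220×6 + 90×1 + 120×3 + 70×2 = 8270.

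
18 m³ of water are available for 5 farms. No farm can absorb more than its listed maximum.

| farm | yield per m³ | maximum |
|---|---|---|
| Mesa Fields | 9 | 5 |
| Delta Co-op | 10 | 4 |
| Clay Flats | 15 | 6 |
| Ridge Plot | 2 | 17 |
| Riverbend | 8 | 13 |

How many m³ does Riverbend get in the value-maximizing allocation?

3

Highest yield per m³ first: Clay Flats 15 > Delta Co-op 10 > Mesa Fields 9 > Riverbend 8 > Ridge Plot 2.
Clay Flats takes 6 to reach its cap of 6 — 12 left.
Delta Co-op: +4 to 4 (cap) — 8 left.
Give Mesa Fields 5 to hit its cap of 5 — 3 left.
Riverbend: +3 (room for 13) → 3. Pool exhausted.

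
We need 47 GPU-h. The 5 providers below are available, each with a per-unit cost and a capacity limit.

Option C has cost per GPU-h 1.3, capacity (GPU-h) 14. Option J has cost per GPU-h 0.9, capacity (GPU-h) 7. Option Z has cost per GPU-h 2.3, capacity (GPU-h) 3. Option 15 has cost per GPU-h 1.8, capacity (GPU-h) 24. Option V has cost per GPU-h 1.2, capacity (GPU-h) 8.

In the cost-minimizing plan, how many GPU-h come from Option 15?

18

Fill from the cheapest provider first.
Option J at 0.9: take all 7 GPU-h — 40 still needed.
Option V (1.2): use full 8 — 32 GPU-h to go.
Option C (1.3): use full 14 — 18 GPU-h to go.
Option 15 at 1.8: take 18 of its 24 — requirement met.
Option Z: unused.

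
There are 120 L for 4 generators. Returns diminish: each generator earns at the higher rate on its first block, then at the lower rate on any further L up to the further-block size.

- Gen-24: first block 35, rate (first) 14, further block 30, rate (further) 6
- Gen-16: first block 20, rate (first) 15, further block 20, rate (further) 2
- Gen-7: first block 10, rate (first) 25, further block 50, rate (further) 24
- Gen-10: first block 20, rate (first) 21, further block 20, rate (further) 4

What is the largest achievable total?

Treat each block as its own option and order by rate: Gen-7/T1 25 > Gen-7/T2 24 > Gen-10/T1 21 > Gen-16/T1 15 > Gen-24/T1 14 > Gen-24/T2 6 > Gen-10/T2 4 > Gen-16/T2 2.
Gen-7 T1 at 25: fill all 10 → 110 left.
Gen-7 T2 at 24: fill all 50 → 60 left.
Gen-10 T1 at 21: fill all 20 → 40 left.
Fill Gen-16 T1 block (20 at 15) → 20 left.
Gen-24 T1 at 14: only 20 left, fill 20.
Total = 25×10 + 24×50 + 21×20 + 15×20 + 14×20 = 2450.

2450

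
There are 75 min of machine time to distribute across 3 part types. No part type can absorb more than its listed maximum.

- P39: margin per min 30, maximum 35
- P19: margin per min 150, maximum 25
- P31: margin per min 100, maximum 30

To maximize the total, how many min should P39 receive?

Highest margin per min first: P19 150 > P31 100 > P39 30.
P19 takes 25 to reach its cap of 25 → 50 left.
P31 takes 30 to reach its cap of 30 → 20 left.
P39 has room for 35 but only 20 remain, so it gets 20.

20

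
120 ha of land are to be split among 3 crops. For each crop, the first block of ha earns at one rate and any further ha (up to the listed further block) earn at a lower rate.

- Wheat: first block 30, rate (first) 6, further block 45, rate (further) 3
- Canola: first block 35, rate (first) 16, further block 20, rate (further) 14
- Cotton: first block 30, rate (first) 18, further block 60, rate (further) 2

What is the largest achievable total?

1575

Order all 6 blocks by rate: Cotton/T1 18 > Canola/T1 16 > Canola/T2 14 > Wheat/T1 6 > Wheat/T2 3 > Cotton/T2 2.
Cotton/T1 (18): +30 ; 90 left.
Canola T1 at 16: fill all 35 ; 55 left.
Canola/T2 (14): +20 ; 35 left.
Wheat T1 at 6: fill all 30 ; 5 left.
5 remain; put them into Wheat T2 at 3.
Total = 18×30 + 16×35 + 14×20 + 6×30 + 3×5 = 1575.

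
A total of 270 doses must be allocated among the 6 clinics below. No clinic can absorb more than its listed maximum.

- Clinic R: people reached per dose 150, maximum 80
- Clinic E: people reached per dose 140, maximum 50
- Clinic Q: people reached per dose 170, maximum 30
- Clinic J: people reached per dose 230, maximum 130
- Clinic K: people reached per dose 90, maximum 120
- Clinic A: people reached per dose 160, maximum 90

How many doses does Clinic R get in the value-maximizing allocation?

20

Rank by people reached per dose: Clinic J 230 > Clinic Q 170 > Clinic A 160 > Clinic R 150 > Clinic E 140 > Clinic K 90.
Give Clinic J 130 to hit its cap of 130 — 140 left.
Give Clinic Q 30 to hit its cap of 30 — 110 left.
Clinic A: +90 to 90 (cap) — 20 left.
Clinic R: +20 (room for 80) → 20. Pool exhausted.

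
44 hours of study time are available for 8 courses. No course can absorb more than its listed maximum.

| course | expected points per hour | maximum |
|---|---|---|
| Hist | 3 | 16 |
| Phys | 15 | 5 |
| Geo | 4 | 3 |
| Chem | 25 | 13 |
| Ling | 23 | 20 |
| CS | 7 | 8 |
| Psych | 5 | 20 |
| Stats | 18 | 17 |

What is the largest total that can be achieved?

Highest expected points per hour first: Chem 25 > Ling 23 > Stats 18 > Phys 15 > CS 7 > Psych 5 > Geo 4 > Hist 3.
Chem: +13 to 13 (cap) → 31 left.
Ling: +20 to 20 (cap) → 11 left.
Stats: +11 (room for 17) → 11. Pool exhausted.
Total = 25×13 + 23×20 + 18×11 = 983.

983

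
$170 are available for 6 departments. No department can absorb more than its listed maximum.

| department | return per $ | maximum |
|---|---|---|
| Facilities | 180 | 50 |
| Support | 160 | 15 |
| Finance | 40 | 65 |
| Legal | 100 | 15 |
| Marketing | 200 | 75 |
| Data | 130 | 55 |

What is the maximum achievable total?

30300

Order the departments by return per $: Marketing 200 > Facilities 180 > Support 160 > Data 130 > Legal 100 > Finance 40.
Marketing takes 75 to reach its cap of 75 ; 95 left.
Facilities takes 50 to reach its cap of 50 ; 45 left.
Support: +15 to 15 (cap) ; 30 left.
Data: +30 (room for 55) → 30. Pool exhausted.
Total = 180×50 + 160×15 + 200×75 + 130×30 = 30300.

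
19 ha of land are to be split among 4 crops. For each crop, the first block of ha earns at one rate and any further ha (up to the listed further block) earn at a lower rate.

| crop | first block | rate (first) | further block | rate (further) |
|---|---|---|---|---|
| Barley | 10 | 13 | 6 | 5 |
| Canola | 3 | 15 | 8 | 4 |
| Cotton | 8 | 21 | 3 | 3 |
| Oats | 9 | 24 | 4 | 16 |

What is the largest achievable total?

Order all 8 blocks by rate: Oats/tier1 24 > Cotton/tier1 21 > Oats/tier2 16 > Canola/tier1 15 > Barley/tier1 13 > Barley/tier2 5 > Canola/tier2 4 > Cotton/tier2 3.
Fill Oats tier1 block (9 at 24) → 10 left.
Cotton tier1 at 21: fill all 8 → 2 left.
2 remain; put them into Oats tier2 at 16.
Total = 24×9 + 21×8 + 16×2 = 416.

416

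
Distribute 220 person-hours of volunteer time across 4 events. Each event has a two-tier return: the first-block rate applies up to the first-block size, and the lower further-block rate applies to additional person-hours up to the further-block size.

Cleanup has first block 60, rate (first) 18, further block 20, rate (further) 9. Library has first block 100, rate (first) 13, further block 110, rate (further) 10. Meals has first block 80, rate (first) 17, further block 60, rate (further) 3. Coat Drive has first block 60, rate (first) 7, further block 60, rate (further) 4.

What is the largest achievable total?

Order all 8 blocks by rate: Cleanup/T1 18 > Meals/T1 17 > Library/T1 13 > Library/T2 10 > Cleanup/T2 9 > Coat Drive/T1 7 > Coat Drive/T2 4 > Meals/T2 3.
Cleanup T1 at 18: fill all 60 ; 160 left.
Meals/T1 (17): +80 ; 80 left.
Library T1 at 13: only 80 left, fill 80.
Total = 18×60 + 17×80 + 13×80 = 3480.

3480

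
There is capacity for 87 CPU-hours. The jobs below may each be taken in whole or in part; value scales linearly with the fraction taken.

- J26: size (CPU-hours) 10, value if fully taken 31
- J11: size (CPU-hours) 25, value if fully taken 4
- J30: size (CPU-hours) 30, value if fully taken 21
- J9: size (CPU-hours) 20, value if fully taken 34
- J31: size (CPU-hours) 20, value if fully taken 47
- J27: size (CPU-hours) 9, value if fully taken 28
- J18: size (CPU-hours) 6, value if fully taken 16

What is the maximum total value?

Sort by value density: J27 28/9≈3.11, J26 31/10≈3.1, J18 16/6≈2.67, J31 47/20≈2.35, J9 34/20≈1.7, J30 21/30≈0.7, J11 4/25≈0.16.
All 9 CPU-hours of J27 fit (value 28) ; 78 remain.
Take all of J26 (10 CPU-hours, value 31) ; 68 CPU-hours left.
Take all of J18 (6 CPU-hours, value 16) ; 62 CPU-hours left.
Take all of J31 (20 CPU-hours, value 47) ; 42 CPU-hours left.
All 20 CPU-hours of J9 fit (value 34) ; 22 remain.
Only 22 CPU-hours remain; take 22/30 of J30 for value 21×22/30 = 15.4.
Total value = 171.4.

171.4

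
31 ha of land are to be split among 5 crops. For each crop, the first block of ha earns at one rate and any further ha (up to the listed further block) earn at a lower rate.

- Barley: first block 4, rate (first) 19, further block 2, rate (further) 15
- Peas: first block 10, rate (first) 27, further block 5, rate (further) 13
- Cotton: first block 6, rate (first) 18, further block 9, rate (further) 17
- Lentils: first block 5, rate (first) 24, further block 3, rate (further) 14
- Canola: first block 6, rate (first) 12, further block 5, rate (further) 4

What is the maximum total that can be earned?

676

Treat each block as its own option and order by rate: Peas/first 27 > Lentils/first 24 > Barley/first 19 > Cotton/first 18 > Cotton/second 17 > Barley/second 15 > Lentils/second 14 > Peas/second 13 > Canola/first 12 > Canola/second 4.
Fill Peas first block (10 at 27) → 21 left.
Lentils/first (24): +5 → 16 left.
Fill Barley first block (4 at 19) → 12 left.
Fill Cotton first block (6 at 18) → 6 left.
Cotton second at 17: only 6 left, fill 6.
Total = 27×10 + 24×5 + 19×4 + 18×6 + 17×6 = 676.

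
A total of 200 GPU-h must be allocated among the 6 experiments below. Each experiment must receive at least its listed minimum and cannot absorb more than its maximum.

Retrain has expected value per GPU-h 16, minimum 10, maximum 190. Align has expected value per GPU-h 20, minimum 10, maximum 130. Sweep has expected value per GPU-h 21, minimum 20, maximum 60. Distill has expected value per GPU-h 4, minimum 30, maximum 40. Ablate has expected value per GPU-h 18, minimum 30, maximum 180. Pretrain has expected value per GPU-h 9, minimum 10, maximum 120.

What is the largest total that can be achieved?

3370

Meeting every minimum uses 10+10+20+30+30+10 = 110 GPU-h, leaving 90.
Rank by expected value per GPU-h: Sweep 21 > Align 20 > Ablate 18 > Retrain 16 > Pretrain 9 > Distill 4.
Sweep: +40 to 60 (cap) — 50 left.
Only 50 left; Align takes them to reach 60.
Total = 16×10 + 20×60 + 21×60 + 4×30 + 18×30 + 9×10 = 3370.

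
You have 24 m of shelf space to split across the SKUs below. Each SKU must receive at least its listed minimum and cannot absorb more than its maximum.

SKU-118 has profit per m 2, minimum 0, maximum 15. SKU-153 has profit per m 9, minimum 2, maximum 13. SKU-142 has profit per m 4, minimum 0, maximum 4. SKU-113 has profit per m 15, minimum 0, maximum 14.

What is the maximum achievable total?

300

Meeting every minimum uses 0+2+0+0 = 2 m, leaving 22.
Order the SKUs by profit per m: SKU-113 15 > SKU-153 9 > SKU-142 4 > SKU-118 2.
SKU-113: +14 to 14 (cap) — 8 left.
Only 8 left; SKU-153 takes them to reach 10.
Total = 9×10 + 15×14 = 300.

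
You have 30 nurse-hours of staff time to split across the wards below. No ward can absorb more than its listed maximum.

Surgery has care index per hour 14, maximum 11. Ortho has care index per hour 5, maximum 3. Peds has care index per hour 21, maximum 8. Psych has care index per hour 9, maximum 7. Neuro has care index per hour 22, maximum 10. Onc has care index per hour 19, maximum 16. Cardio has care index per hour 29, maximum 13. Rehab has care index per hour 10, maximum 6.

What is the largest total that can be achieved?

744

Rank by care index per hour: Cardio 29 > Neuro 22 > Peds 21 > Onc 19 > Surgery 14 > Rehab 10 > Psych 9 > Ortho 5.
Cardio takes 13 to reach its cap of 13 → 17 left.
Neuro takes 10 to reach its cap of 10 → 7 left.
Peds: +7 (room for 8) → 7. Pool exhausted.
Total = 21×7 + 22×10 + 29×13 = 744.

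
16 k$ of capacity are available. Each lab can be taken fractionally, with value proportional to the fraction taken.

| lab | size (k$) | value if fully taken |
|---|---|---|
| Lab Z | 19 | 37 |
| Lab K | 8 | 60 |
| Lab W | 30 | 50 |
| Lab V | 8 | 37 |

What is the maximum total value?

Sort by value density: Lab K 60/8≈7.5, Lab V 37/8≈4.62, Lab Z 37/19≈1.95, Lab W 50/30≈1.67.
Take all of Lab K (8 k$, value 60) — 8 k$ left.
Lab V: take in full, 8 k$ for value 37 — 0 left.
Total value = 97.

97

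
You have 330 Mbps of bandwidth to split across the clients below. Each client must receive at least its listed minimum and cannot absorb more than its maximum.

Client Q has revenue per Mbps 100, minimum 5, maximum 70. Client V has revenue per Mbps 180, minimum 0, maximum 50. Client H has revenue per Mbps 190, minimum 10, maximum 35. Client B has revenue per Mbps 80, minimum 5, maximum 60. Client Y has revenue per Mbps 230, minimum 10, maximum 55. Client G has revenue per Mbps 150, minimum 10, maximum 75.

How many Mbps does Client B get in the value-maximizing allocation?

45

Meeting every minimum uses 5+0+10+5+10+10 = 40 Mbps, leaving 290.
Highest revenue per Mbps first: Client Y 230 > Client H 190 > Client V 180 > Client G 150 > Client Q 100 > Client B 80.
Give Client Y 45 more to hit its cap of 55 ; 245 left.
Client H: +25 to 35 (cap) ; 220 left.
Give Client V 50 more to hit its cap of 50 ; 170 left.
Client G: +65 to 75 (cap) ; 105 left.
Client Q: +65 to 70 (cap) ; 40 left.
Client B: +40 (room for 55) → 45. Pool exhausted.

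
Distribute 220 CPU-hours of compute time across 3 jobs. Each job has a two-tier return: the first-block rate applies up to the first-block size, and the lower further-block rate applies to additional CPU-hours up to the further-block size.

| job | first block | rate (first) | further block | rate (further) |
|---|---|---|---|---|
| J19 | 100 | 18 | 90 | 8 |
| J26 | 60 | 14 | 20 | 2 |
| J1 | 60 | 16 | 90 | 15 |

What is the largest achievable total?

3660

Treat each block as its own option and order by rate: J19/tier1 18 > J1/tier1 16 > J1/tier2 15 > J26/tier1 14 > J19/tier2 8 > J26/tier2 2.
Fill J19 tier1 block (100 at 18) → 120 left.
J1/tier1 (16): +60 → 60 left.
60 remain; put them into J1 tier2 at 15.
Total = 18×100 + 16×60 + 15×60 = 3660.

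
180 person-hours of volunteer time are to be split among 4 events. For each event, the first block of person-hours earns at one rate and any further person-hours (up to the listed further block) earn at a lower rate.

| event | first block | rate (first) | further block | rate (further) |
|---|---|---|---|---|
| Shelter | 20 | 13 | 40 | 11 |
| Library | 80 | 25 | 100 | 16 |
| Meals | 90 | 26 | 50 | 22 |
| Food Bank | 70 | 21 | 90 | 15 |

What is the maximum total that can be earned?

4560

Order all 8 blocks by rate: Meals/tier1 26 > Library/tier1 25 > Meals/tier2 22 > Food Bank/tier1 21 > Library/tier2 16 > Food Bank/tier2 15 > Shelter/tier1 13 > Shelter/tier2 11.
Meals tier1 at 26: fill all 90 → 90 left.
Fill Library tier1 block (80 at 25) → 10 left.
Meals/tier2: +10 of 50 at 22; pool empty.
Total = 26×90 + 25×80 + 22×10 = 4560.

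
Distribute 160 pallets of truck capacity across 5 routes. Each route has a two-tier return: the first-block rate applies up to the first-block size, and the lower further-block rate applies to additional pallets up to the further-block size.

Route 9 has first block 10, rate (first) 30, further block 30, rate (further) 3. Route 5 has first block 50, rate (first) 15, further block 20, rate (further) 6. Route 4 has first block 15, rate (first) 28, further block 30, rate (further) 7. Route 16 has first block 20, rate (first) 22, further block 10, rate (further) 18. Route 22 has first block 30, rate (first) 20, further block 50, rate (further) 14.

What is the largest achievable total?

Rank every tier by rate: Route 9/tier1 30 > Route 4/tier1 28 > Route 16/tier1 22 > Route 22/tier1 20 > Route 16/tier2 18 > Route 5/tier1 15 > Route 22/tier2 14 > Route 4/tier2 7 > Route 5/tier2 6 > Route 9/tier2 3.
Fill Route 9 tier1 block (10 at 30) ; 150 left.
Route 4 tier1 at 28: fill all 15 ; 135 left.
Route 16/tier1 (22): +20 ; 115 left.
Route 22 tier1 at 20: fill all 30 ; 85 left.
Route 16/tier2 (18): +10 ; 75 left.
Route 5 tier1 at 15: fill all 50 ; 25 left.
Route 22 tier2 at 14: only 25 left, fill 25.
Total = 30×10 + 28×15 + 22×20 + 20×30 + 18×10 + 15×50 + 14×25 = 3040.

3040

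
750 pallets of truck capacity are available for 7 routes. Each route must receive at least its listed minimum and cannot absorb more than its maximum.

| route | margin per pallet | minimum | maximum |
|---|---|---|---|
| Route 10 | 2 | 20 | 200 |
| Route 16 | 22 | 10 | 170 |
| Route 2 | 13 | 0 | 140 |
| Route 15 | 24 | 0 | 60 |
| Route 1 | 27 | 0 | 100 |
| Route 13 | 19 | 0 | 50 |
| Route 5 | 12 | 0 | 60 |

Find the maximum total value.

11710

Meeting every minimum uses 20+10+0+0+0+0+0 = 30 pallets, leaving 720.
Rank by margin per pallet: Route 1 27 > Route 15 24 > Route 16 22 > Route 13 19 > Route 2 13 > Route 5 12 > Route 10 2.
Route 1: +100 to 100 (cap) ; 620 left.
Route 15: +60 to 60 (cap) ; 560 left.
Route 16 takes 160 more to reach its cap of 170 ; 400 left.
Route 13: +50 to 50 (cap) ; 350 left.
Give Route 2 140 more to hit its cap of 140 ; 210 left.
Route 5 takes 60 more to reach its cap of 60 ; 150 left.
Route 10: +150 (room for 180) → 170. Pool exhausted.
Total = 2×170 + 22×170 + 13×140 + 24×60 + 27×100 + 19×50 + 12×60 = 11710.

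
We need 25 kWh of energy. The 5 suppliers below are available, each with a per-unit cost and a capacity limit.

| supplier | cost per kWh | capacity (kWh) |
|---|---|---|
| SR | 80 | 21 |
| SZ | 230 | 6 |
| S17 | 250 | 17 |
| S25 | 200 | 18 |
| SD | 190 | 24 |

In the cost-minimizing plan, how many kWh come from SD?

4

Cheapest first:
SR (80): use full 21 → 4 kWh to go.
SD at 190: take 4 of its 24 → requirement met.
S25, SZ, S17: unused.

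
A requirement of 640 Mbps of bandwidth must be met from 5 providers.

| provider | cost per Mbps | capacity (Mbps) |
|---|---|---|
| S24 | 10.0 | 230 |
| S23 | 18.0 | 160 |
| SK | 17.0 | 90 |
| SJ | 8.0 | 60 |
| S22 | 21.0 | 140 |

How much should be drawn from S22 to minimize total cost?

Cheapest first:
Take 60 from SJ at 8.0 — need 580 more.
S24 at 10.0: take all 230 Mbps — 350 still needed.
SK (17.0): use full 90 — 260 Mbps to go.
S23 at 18.0: take all 160 Mbps — 100 still needed.
S22 at 21.0: take 100 of its 140 — requirement met.

100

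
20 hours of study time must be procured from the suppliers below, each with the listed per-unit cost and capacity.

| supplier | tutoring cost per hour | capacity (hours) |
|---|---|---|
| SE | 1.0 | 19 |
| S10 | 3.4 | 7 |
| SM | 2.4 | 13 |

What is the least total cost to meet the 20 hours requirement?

Fill from the cheapest supplier first.
SE at 1.0: take all 19 hours ; 1 still needed.
SM (2.4): take the remaining 1 ; done.
S10: unused.
Cost = 19×1.0 + 1×2.4 = 21.4.

21.4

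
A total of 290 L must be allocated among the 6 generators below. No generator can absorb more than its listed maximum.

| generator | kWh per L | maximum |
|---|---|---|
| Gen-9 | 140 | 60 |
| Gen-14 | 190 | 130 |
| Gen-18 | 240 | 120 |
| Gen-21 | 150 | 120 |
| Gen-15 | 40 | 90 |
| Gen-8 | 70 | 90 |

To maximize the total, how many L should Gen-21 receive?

Order the generators by kWh per L: Gen-18 240 > Gen-14 190 > Gen-21 150 > Gen-9 140 > Gen-8 70 > Gen-15 40.
Give Gen-18 120 to hit its cap of 120 ; 170 left.
Gen-14 takes 130 to reach its cap of 130 ; 40 left.
Gen-21: +40 (room for 120) → 40. Pool exhausted.

40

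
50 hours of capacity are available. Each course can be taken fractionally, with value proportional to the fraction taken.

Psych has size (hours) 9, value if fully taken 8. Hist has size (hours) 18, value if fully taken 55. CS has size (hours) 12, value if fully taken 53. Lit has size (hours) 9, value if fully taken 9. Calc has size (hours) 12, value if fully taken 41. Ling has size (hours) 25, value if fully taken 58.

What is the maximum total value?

Best value per unit of size first: CS 53/12≈4.42, Calc 41/12≈3.42, Hist 55/18≈3.06, Ling 58/25≈2.32, Lit 9/9≈1, Psych 8/9≈0.889.
Take all of CS (12 hours, value 53) ; 38 hours left.
All 12 hours of Calc fit (value 41) ; 26 remain.
All 18 hours of Hist fit (value 55) ; 8 remain.
Fill the last 8 hours with part of Ling: 8/25 of it earns 18.56.
Total value = 167.56.

167.56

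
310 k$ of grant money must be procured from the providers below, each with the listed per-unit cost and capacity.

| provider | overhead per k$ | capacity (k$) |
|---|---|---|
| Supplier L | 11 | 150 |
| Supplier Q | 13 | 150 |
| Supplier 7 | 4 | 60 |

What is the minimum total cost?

Use providers in increasing cost order.
Supplier 7 (4): use full 60 ; 250 k$ to go.
Supplier L at 11: take all 150 k$ ; 100 still needed.
Take 100 from Supplier Q at 13 to finish.
Cost = 60×4 + 150×11 + 100×13 = 3190.

3190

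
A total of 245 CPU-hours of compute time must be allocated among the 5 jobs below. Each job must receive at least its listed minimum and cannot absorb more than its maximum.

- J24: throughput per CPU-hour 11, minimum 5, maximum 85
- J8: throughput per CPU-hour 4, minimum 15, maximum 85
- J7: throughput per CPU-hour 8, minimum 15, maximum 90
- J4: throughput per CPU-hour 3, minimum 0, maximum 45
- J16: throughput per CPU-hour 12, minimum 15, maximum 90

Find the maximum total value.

Meeting every minimum uses 5+15+15+0+15 = 50 CPU-hours, leaving 195.
Rank by throughput per CPU-hour: J16 12 > J24 11 > J7 8 > J8 4 > J4 3.
J16 takes 75 more to reach its cap of 90 — 120 left.
Give J24 80 more to hit its cap of 85 — 40 left.
Only 40 left; J7 takes them to reach 55.
Total = 11×85 + 4×15 + 8×55 + 12×90 = 2515.

2515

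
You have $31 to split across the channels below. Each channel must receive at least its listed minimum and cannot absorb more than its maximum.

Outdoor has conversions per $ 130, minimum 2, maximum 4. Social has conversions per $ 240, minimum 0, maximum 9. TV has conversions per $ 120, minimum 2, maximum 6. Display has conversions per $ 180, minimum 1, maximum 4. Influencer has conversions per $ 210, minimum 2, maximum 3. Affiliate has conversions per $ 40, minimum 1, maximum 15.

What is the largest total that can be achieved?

4950

Meeting every minimum uses 2+0+2+1+2+1 = 8 $, leaving 23.
Highest conversions per $ first: Social 240 > Influencer 210 > Display 180 > Outdoor 130 > TV 120 > Affiliate 40.
Give Social 9 more to hit its cap of 9 — 14 left.
Influencer: +1 to 3 (cap) — 13 left.
Display takes 3 more to reach its cap of 4 — 10 left.
Outdoor: +2 to 4 (cap) — 8 left.
Give TV 4 more to hit its cap of 6 — 4 left.
Affiliate: +4 (room for 14) → 5. Pool exhausted.
Total = 130×4 + 240×9 + 120×6 + 180×4 + 210×3 + 40×5 = 4950.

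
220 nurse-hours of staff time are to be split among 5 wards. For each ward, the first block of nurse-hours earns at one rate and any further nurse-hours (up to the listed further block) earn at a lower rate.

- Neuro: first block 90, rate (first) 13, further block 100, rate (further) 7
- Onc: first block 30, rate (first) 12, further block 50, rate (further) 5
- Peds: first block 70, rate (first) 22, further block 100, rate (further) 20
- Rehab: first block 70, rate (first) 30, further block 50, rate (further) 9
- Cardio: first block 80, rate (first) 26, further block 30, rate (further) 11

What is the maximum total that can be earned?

Order all 10 blocks by rate: Rehab/T1 30 > Cardio/T1 26 > Peds/T1 22 > Peds/T2 20 > Neuro/T1 13 > Onc/T1 12 > Cardio/T2 11 > Rehab/T2 9 > Neuro/T2 7 > Onc/T2 5.
Rehab/T1 (30): +70 ; 150 left.
Fill Cardio T1 block (80 at 26) ; 70 left.
Peds/T1 (22): +70 ; 0 left.
Total = 30×70 + 26×80 + 22×70 = 5720.

5720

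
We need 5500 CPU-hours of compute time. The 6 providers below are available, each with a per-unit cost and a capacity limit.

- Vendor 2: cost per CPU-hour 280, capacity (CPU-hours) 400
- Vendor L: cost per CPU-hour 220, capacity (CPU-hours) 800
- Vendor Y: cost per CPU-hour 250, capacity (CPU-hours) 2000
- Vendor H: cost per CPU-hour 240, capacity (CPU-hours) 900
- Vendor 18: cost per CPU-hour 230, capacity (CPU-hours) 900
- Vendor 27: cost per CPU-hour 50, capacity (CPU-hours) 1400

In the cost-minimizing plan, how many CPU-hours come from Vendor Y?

Cheapest first:
Vendor 27 (50): use full 1400 ; 4100 CPU-hours to go.
Vendor L at 220: take all 800 CPU-hours ; 3300 still needed.
Take 900 from Vendor 18 at 230 ; need 2400 more.
Vendor H at 240: take all 900 CPU-hours ; 1500 still needed.
Take 1500 from Vendor Y at 250 to finish.
Vendor 2: unused.

1500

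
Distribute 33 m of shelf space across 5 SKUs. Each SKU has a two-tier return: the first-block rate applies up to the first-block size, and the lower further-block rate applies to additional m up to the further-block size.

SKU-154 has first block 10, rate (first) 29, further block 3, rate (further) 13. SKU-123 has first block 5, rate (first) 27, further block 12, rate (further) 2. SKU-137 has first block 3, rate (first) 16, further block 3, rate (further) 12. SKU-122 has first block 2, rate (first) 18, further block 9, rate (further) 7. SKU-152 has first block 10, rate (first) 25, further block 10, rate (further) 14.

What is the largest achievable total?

801

Treat each block as its own option and order by rate: SKU-154/first 29 > SKU-123/first 27 > SKU-152/first 25 > SKU-122/first 18 > SKU-137/first 16 > SKU-152/second 14 > SKU-154/second 13 > SKU-137/second 12 > SKU-122/second 7 > SKU-123/second 2.
SKU-154 first at 29: fill all 10 → 23 left.
SKU-123/first (27): +5 → 18 left.
SKU-152/first (25): +10 → 8 left.
SKU-122/first (18): +2 → 6 left.
SKU-137/first (16): +3 → 3 left.
3 remain; put them into SKU-152 second at 14.
Total = 29×10 + 27×5 + 25×10 + 18×2 + 16×3 + 14×3 = 801.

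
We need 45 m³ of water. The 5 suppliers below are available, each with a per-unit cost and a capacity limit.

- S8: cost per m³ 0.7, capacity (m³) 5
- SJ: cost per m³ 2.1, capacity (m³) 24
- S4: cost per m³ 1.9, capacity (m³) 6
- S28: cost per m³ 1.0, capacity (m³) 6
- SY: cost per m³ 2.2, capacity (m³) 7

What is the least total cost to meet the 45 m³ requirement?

80.1

Cheapest first:
S8 (0.7): use full 5 ; 40 m³ to go.
Take 6 from S28 at 1.0 ; need 34 more.
S4 at 1.9: take all 6 m³ ; 28 still needed.
SJ (2.1): use full 24 ; 4 m³ to go.
SY at 2.2: take 4 of its 7 ; requirement met.
Cost = 5×0.7 + 6×1.0 + 6×1.9 + 24×2.1 + 4×2.2 = 80.1.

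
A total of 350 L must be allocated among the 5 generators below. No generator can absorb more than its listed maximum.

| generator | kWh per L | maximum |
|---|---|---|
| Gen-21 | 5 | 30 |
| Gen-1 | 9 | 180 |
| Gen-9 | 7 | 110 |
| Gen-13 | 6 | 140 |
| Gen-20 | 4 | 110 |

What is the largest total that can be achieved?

2750

Order the generators by kWh per L: Gen-1 9 > Gen-9 7 > Gen-13 6 > Gen-21 5 > Gen-20 4.
Gen-1: +180 to 180 (cap) — 170 left.
Gen-9: +110 to 110 (cap) — 60 left.
Gen-13 has room for 140 but only 60 remain, so it gets 60.
Total = 9×180 + 7×110 + 6×60 = 2750.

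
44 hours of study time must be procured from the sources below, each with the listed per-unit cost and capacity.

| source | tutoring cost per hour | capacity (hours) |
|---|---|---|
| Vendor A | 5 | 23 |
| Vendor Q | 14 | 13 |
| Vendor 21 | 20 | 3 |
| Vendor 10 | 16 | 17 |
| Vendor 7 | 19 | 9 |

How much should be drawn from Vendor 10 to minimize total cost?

8

Fill from the cheapest source first.
Vendor A (5): use full 23 ; 21 hours to go.
Take 13 from Vendor Q at 14 ; need 8 more.
Take 8 from Vendor 10 at 16 to finish.
Vendor 7, Vendor 21: unused.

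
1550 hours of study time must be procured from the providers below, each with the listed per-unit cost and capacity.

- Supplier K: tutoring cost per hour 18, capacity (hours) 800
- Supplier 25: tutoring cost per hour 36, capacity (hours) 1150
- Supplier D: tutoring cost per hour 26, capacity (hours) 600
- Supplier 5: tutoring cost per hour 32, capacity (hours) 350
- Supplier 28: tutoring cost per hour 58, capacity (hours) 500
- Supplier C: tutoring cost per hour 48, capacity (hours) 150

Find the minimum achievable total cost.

34800

Cheapest first:
Supplier K at 18: take all 800 hours → 750 still needed.
Supplier D (26): use full 600 → 150 hours to go.
Supplier 5 (32): take the remaining 150 → done.
Supplier 25, Supplier C, Supplier 28: unused.
Cost = 800×18 + 600×26 + 150×32 = 34800.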